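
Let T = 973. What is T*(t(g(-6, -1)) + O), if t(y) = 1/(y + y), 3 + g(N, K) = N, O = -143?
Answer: -2505475/18 ≈ -1.3919e+5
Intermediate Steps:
g(N, K) = -3 + N
t(y) = 1/(2*y)
T*(t(g(-6, -1)) + O) = 973*(1/(2*(-3 - 6)) - 143) = 973*((½)/(-9) - 143) = 973*((½)*(-⅑) - 143) = 973*(-1/18 - 143) = 973*(-2575/18) = -2505475/18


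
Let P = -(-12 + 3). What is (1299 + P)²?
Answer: 1710864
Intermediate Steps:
P = 9 (P = -1*(-9) = 9)
(1299 + P)² = (1299 + 9)² = 1308² = 1710864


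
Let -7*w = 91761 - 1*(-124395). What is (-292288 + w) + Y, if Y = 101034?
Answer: -1554934/7 ≈ -2.2213e+5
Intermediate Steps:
w = -216156/7 (w = -(91761 - 1*(-124395))/7 = -(91761 + 124395)/7 = -⅐*216156 = -216156/7 ≈ -30879.)
(-292288 + w) + Y = (-292288 - 216156/7) + 101034 = -2262172/7 + 101034 = -1554934/7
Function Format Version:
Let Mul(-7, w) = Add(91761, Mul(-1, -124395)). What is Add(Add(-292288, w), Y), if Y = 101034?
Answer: Rational(-1554934, 7) ≈ -2.2213e+5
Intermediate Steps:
w = Rational(-216156, 7) (w = Mul(Rational(-1, 7), Add(91761, Mul(-1, -124395))) = Mul(Rational(-1, 7), Add(91761, 124395)) = Mul(Rational(-1, 7), 216156) = Rational(-216156, 7) ≈ -30879.)
Add(Add(-292288, w), Y) = Add(Add(-292288, Rational(-216156, 7)), 101034) = Add(Rational(-2262172, 7), 101034) = Rational(-1554934, 7)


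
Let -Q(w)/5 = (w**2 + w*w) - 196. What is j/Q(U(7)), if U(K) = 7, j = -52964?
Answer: -26482/245 ≈ -108.09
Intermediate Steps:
Q(w) = 980 - 10*w**2 (Q(w) = -5*((w**2 + w*w) - 196) = -5*((w**2 + w**2) - 196) = -5*(2*w**2 - 196) = -5*(-196 + 2*w**2) = 980 - 10*w**2)
j/Q(U(7)) = -52964/(980 - 10*7**2) = -52964/(980 - 10*49) = -52964/(980 - 490) = -52964/490 = -52964*1/490 = -26482/245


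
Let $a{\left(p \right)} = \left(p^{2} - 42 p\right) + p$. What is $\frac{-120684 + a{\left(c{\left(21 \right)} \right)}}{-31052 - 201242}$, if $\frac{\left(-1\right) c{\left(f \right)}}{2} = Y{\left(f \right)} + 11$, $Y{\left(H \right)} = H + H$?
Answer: $\frac{52551}{116147} \approx 0.45245$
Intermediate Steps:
$Y{\left(H \right)} = 2 H$
$c{\left(f \right)} = -22 - 4 f$ ($c{\left(f \right)} = - 2 \left(2 f + 11\right) = - 2 \left(11 + 2 f\right) = -22 - 4 f$)
$a{\left(p \right)} = p^{2} - 41 p$
$\frac{-120684 + a{\left(c{\left(21 \right)} \right)}}{-31052 - 201242} = \frac{-120684 + \left(-22 - 84\right) \left(-41 - 106\right)}{-31052 - 201242} = \frac{-120684 + \left(-22 - 84\right) \left(-41 - 106\right)}{-232294} = \left(-120684 - 106 \left(-41 - 106\right)\right) \left(- \frac{1}{232294}\right) = \left(-120684 - -15582\right) \left(- \frac{1}{232294}\right) = \left(-120684 + 15582\right) \left(- \frac{1}{232294}\right) = \left(-105102\right) \left(- \frac{1}{232294}\right) = \frac{52551}{116147}$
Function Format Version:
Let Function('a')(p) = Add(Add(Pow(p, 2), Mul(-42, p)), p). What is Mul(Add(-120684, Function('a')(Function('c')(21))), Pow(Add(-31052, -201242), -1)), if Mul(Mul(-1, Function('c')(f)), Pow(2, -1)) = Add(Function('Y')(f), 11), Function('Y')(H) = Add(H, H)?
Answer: Rational(52551, 116147) ≈ 0.45245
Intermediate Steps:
Function('Y')(H) = Mul(2, H)
Function('c')(f) = Add(-22, Mul(-4, f)) (Function('c')(f) = Mul(-2, Add(Mul(2, f), 11)) = Mul(-2, Add(11, Mul(2, f))) = Add(-22, Mul(-4, f)))
Function('a')(p) = Add(Pow(p, 2), Mul(-41, p))
Mul(Add(-120684, Function('a')(Function('c')(21))), Pow(Add(-31052, -201242), -1)) = Mul(Add(-120684, Mul(Add(-22, Mul(-4, 21)), Add(-41, Add(-22, Mul(-4, 21))))), Pow(Add(-31052, -201242), -1)) = Mul(Add(-120684, Mul(Add(-22, -84), Add(-41, Add(-22, -84)))), Pow(-232294, -1)) = Mul(Add(-120684, Mul(-106, Add(-41, -106))), Rational(-1, 232294)) = Mul(Add(-120684, Mul(-106, -147)), Rational(-1, 232294)) = Mul(Add(-120684, 15582), Rational(-1, 232294)) = Mul(-105102, Rational(-1, 232294)) = Rational(52551, 116147)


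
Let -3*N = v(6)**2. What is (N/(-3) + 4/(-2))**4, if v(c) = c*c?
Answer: 406586896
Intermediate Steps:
v(c) = c**2
N = -432 (N = -(6**2)**2/3 = -1/3*36**2 = -1/3*1296 = -432)
(N/(-3) + 4/(-2))**4 = (-432/(-3) + 4/(-2))**4 = (-432*(-1/3) + 4*(-1/2))**4 = (144 - 2)**4 = 142**4 = 406586896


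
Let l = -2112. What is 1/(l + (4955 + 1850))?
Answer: 1/4693 ≈ 0.00021308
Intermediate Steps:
1/(l + (4955 + 1850)) = 1/(-2112 + (4955 + 1850)) = 1/(-2112 + 6805) = 1/4693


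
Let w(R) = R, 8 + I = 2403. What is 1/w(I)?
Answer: 1/2395 ≈ 0.00041754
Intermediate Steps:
I = 2395 (I = -8 + 2403 = 2395)
1/w(I) = 1/2395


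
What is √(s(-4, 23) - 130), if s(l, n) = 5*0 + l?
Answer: I*√134 ≈ 11.576*I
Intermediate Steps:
s(l, n) = l (s(l, n) = 0 + l = l)
√(s(-4, 23) - 130) = √(-4 - 130) = √(-134) = I*√134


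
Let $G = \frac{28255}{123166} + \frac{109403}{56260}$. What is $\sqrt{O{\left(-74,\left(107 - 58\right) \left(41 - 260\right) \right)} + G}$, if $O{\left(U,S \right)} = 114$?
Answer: $\frac{3 \sqrt{38737143266987362445}}{1732329790} \approx 10.778$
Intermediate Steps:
$G = \frac{7532178099}{3464659580}$ ($G = 28255 \cdot \frac{1}{123166} + 109403 \cdot \frac{1}{56260} = \frac{28255}{123166} + \frac{109403}{56260} = \frac{7532178099}{3464659580} \approx 2.174$)
$\sqrt{O{\left(-74,\left(107 - 58\right) \left(41 - 260\right) \right)} + G} = \sqrt{114 + \frac{7532178099}{3464659580}} = \sqrt{\frac{402503370219}{3464659580}} = \frac{3 \sqrt{38737143266987362445}}{1732329790}$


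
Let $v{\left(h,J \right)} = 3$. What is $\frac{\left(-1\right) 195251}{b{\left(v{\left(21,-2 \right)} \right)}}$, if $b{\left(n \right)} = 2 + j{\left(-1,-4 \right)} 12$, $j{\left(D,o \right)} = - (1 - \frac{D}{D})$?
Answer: $- \frac{195251}{2} \approx -97626.0$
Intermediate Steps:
$j{\left(D,o \right)} = 0$ ($j{\left(D,o \right)} = - (1 - 1) = \left(-1\right) 0 = 0$)
$b{\left(n \right)} = 2$ ($b{\left(n \right)} = 2 + 0 \cdot 12 = 2 + 0 = 2$)
$\frac{\left(-1\right) 195251}{b{\left(v{\left(21,-2 \right)} \right)}} = \frac{\left(-1\right) 195251}{2} = \left(-195251\right) \frac{1}{2} = - \frac{195251}{2}$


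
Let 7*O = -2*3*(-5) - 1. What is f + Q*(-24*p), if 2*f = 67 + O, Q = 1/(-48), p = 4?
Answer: 263/7 ≈ 37.571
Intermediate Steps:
Q = -1/48 ≈ -0.020833
O = 29/7 (O = (-2*3*(-5) - 1)/7 = (-6*(-5) - 1)/7 = (-1*(-30) - 1)/7 = (30 - 1)/7 = (1/7)*29 = 29/7 ≈ 4.1429)
f = 249/7 (f = (67 + 29/7)/2 = (1/2)*(498/7) = 249/7 ≈ 35.571)
f + Q*(-24*p) = 249/7 - (-1)*4/2 = 249/7 - 1/48*(-96) = 249/7 + 2 = 263/7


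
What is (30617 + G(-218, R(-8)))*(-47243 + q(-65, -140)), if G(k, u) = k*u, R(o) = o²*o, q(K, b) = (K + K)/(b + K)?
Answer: -275496360321/41 ≈ -6.7194e+9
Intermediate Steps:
q(K, b) = 2*K/(K + b) (q(K, b) = (2*K)/(K + b) = 2*K/(K + b))
R(o) = o³
(30617 + G(-218, R(-8)))*(-47243 + q(-65, -140)) = (30617 - 218*(-8)³)*(-47243 + 2*(-65)/(-65 - 140)) = (30617 - 218*(-512))*(-47243 + 2*(-65)/(-205)) = (30617 + 111616)*(-47243 + 2*(-65)*(-1/205)) = 142233*(-47243 + 26/41) = 142233*(-1936937/41) = -275496360321/41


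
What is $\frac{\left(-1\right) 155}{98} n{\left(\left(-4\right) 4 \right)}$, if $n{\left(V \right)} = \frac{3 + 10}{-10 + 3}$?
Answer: $\frac{2015}{686} \approx 2.9373$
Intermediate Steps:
$n{\left(V \right)} = - \frac{13}{7}$ ($n{\left(V \right)} = \frac{13}{-7} = 13 \left(- \frac{1}{7}\right) = - \frac{13}{7}$)
$\frac{\left(-1\right) 155}{98} n{\left(\left(-4\right) 4 \right)} = \frac{\left(-1\right) 155}{98} \left(- \frac{13}{7}\right) = \left(-155\right) \frac{1}{98} \left(- \frac{13}{7}\right) = \left(- \frac{155}{98}\right) \left(- \frac{13}{7}\right) = \frac{2015}{686}$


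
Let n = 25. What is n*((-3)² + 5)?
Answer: 350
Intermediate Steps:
n*((-3)² + 5) = 25*((-3)² + 5) = 25*(9 + 5) = 25*14 = 350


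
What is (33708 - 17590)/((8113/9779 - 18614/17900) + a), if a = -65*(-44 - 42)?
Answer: 201525771700/69889979671 ≈ 2.8835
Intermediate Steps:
a = 5590 (a = -65*(-86) = 5590)
(33708 - 17590)/((8113/9779 - 18614/17900) + a) = (33708 - 17590)/((8113/9779 - 18614/17900) + 5590) = 16118/((8113*(1/9779) - 18614*1/17900) + 5590) = 16118/((1159/1397 - 9307/8950) + 5590) = 16118/(-2628829/12503150 + 5590) = 16118/(69889979671/12503150) = 16118*(12503150/69889979671) = 201525771700/69889979671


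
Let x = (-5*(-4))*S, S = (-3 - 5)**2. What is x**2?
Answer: 1638400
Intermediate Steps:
S = 64 (S = (-8)**2 = 64)
x = 1280 (x = -5*(-4)*64 = 20*64 = 1280)
x**2 = 1280**2 = 1638400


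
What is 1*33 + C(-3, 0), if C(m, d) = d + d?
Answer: 33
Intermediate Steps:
C(m, d) = 2*d
1*33 + C(-3, 0) = 1*33 + 2*0 = 33 + 0 = 33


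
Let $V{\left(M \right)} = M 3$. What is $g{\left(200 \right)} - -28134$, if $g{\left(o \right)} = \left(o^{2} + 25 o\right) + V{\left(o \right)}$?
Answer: $73734$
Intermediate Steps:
$V{\left(M \right)} = 3 M$
$g{\left(o \right)} = o^{2} + 28 o$ ($g{\left(o \right)} = \left(o^{2} + 25 o\right) + 3 o = o^{2} + 28 o$)
$g{\left(200 \right)} - -28134 = 200 \left(28 + 200\right) - -28134 = 200 \cdot 228 + 28134 = 45600 + 28134 = 73734$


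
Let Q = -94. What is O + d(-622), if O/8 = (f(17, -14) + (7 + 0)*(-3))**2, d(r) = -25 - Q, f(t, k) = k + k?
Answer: 19277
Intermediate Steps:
f(t, k) = 2*k
d(r) = 69 (d(r) = -25 - 1*(-94) = -25 + 94 = 69)
O = 19208 (O = 8*(2*(-14) + (7 + 0)*(-3))**2 = 8*(-28 + 7*(-3))**2 = 8*(-28 - 21)**2 = 8*(-49)**2 = 8*2401 = 19208)
O + d(-622) = 19208 + 69 = 19277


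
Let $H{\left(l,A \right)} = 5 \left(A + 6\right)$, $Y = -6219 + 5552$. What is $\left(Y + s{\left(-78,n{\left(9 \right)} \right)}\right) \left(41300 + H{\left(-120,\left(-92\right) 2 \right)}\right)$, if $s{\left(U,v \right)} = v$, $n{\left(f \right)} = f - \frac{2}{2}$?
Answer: $-26630190$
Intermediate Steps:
$Y = -667$
$H{\left(l,A \right)} = 30 + 5 A$ ($H{\left(l,A \right)} = 5 \left(6 + A\right) = 30 + 5 A$)
$n{\left(f \right)} = -1 + f$ ($n{\left(f \right)} = f - 2 \cdot \frac{1}{2} = f - 1 = -1 + f$)
$\left(Y + s{\left(-78,n{\left(9 \right)} \right)}\right) \left(41300 + H{\left(-120,\left(-92\right) 2 \right)}\right) = \left(-667 + \left(-1 + 9\right)\right) \left(41300 + \left(30 + 5 \left(\left(-92\right) 2\right)\right)\right) = \left(-667 + 8\right) \left(41300 + \left(30 + 5 \left(-184\right)\right)\right) = - 659 \left(41300 + \left(30 - 920\right)\right) = - 659 \left(41300 - 890\right) = \left(-659\right) 40410 = -26630190$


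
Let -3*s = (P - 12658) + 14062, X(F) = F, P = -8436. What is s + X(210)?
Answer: 2554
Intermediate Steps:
s = 2344 (s = -((-8436 - 12658) + 14062)/3 = -(-21094 + 14062)/3 = -⅓*(-7032) = 2344)
s + X(210) = 2344 + 210 = 2554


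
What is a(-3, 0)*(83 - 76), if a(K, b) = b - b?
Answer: 0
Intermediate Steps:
a(K, b) = 0
a(-3, 0)*(83 - 76) = 0*(83 - 76) = 0*7 = 0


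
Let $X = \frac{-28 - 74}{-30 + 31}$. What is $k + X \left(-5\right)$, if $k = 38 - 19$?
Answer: $529$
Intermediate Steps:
$k = 19$
$X = -102$ ($X = - \frac{102}{1} = \left(-102\right) 1 = -102$)
$k + X \left(-5\right) = 19 - -510 = 19 + 510 = 529$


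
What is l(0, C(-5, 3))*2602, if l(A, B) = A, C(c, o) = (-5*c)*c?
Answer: 0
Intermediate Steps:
C(c, o) = -5*c²
l(0, C(-5, 3))*2602 = 0*2602 = 0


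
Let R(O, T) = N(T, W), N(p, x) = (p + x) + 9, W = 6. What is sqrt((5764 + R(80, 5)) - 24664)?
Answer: 8*I*sqrt(295) ≈ 137.4*I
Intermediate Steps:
N(p, x) = 9 + p + x
R(O, T) = 15 + T (R(O, T) = 9 + T + 6 = 15 + T)
sqrt((5764 + R(80, 5)) - 24664) = sqrt((5764 + (15 + 5)) - 24664) = sqrt((5764 + 20) - 24664) = sqrt(5784 - 24664) = sqrt(-18880) = 8*I*sqrt(295)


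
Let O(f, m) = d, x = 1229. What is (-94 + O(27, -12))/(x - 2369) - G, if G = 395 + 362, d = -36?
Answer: -86285/114 ≈ -756.89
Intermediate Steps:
O(f, m) = -36
G = 757
(-94 + O(27, -12))/(x - 2369) - G = (-94 - 36)/(1229 - 2369) - 1*757 = -130/(-1140) - 757 = -130*(-1/1140) - 757 = 13/114 - 757 = -86285/114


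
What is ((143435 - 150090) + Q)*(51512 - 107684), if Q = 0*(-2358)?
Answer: 373824660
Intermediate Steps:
Q = 0
((143435 - 150090) + Q)*(51512 - 107684) = ((143435 - 150090) + 0)*(51512 - 107684) = (-6655 + 0)*(-56172) = -6655*(-56172) = 373824660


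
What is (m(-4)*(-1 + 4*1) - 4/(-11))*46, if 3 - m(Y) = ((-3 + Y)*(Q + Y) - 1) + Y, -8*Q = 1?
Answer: -126017/44 ≈ -2864.0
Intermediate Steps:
Q = -1/8 (Q = -1/8*1 = -1/8 ≈ -0.12500)
m(Y) = 4 - Y - (-3 + Y)*(-1/8 + Y) (m(Y) = 3 - (((-3 + Y)*(-1/8 + Y) - 1) + Y) = 3 - ((-1 + (-3 + Y)*(-1/8 + Y)) + Y) = 3 - (-1 + Y + (-3 + Y)*(-1/8 + Y)) = 3 + (1 - Y - (-3 + Y)*(-1/8 + Y)) = 4 - Y - (-3 + Y)*(-1/8 + Y))
(m(-4)*(-1 + 4*1) - 4/(-11))*46 = ((29/8 - 1*(-4)**2 + (17/8)*(-4))*(-1 + 4*1) - 4/(-11))*46 = ((29/8 - 1*16 - 17/2)*(-1 + 4) - 4*(-1/11))*46 = ((29/8 - 16 - 17/2)*3 + 4/11)*46 = (-167/8*3 + 4/11)*46 = (-501/8 + 4/11)*46 = -5479/88*46 = -126017/44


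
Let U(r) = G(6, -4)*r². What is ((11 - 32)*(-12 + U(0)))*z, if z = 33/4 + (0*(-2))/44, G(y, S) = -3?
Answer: 2079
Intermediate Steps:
U(r) = -3*r²
z = 33/4 (z = 33*(¼) + 0*(1/44) = 33/4 + 0 = 33/4 ≈ 8.2500)
((11 - 32)*(-12 + U(0)))*z = ((11 - 32)*(-12 - 3*0²))*(33/4) = -21*(-12 - 3*0)*(33/4) = -21*(-12 + 0)*(33/4) = -21*(-12)*(33/4) = 252*(33/4) = 2079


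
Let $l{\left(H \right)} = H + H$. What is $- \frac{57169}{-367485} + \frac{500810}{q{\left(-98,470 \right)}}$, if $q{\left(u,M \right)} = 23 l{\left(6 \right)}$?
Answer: $\frac{10225330083}{5634770} \approx 1814.7$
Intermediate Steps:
$l{\left(H \right)} = 2 H$
$q{\left(u,M \right)} = 276$ ($q{\left(u,M \right)} = 23 \cdot 2 \cdot 6 = 23 \cdot 12 = 276$)
$- \frac{57169}{-367485} + \frac{500810}{q{\left(-98,470 \right)}} = - \frac{57169}{-367485} + \frac{500810}{276} = \left(-57169\right) \left(- \frac{1}{367485}\right) + 500810 \cdot \frac{1}{276} = \frac{57169}{367485} + \frac{250405}{138} = \frac{10225330083}{5634770}$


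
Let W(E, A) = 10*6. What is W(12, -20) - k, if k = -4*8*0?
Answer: 60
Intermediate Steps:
W(E, A) = 60
k = 0 (k = -32*0 = 0)
W(12, -20) - k = 60 - 1*0 = 60 + 0 = 60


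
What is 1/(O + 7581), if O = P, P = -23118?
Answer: -1/15537 ≈ -6.4363e-5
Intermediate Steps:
O = -23118
1/(O + 7581) = 1/(-23118 + 7581) = 1/(-15537) = -1/15537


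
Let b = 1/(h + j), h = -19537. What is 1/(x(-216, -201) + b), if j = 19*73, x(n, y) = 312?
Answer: 18150/5662799 ≈ 0.0032051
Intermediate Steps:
j = 1387
b = -1/18150 (b = 1/(-19537 + 1387) = 1/(-18150) = -1/18150 ≈ -5.5096e-5)
1/(x(-216, -201) + b) = 1/(312 - 1/18150) = 1/(5662799/18150) = 18150/5662799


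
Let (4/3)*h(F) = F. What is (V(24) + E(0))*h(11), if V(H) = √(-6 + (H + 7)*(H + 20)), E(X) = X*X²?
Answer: 33*√1358/4 ≈ 304.02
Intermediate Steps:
E(X) = X³
h(F) = 3*F/4
V(H) = √(-6 + (7 + H)*(20 + H))
(V(24) + E(0))*h(11) = (√(134 + 24² + 27*24) + 0³)*((¾)*11) = (√(134 + 576 + 648) + 0)*(33/4) = (√1358 + 0)*(33/4) = √1358*(33/4) = 33*√1358/4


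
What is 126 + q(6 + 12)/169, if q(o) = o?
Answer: 21312/169 ≈ 126.11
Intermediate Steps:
126 + q(6 + 12)/169 = 126 + (6 + 12)/169 = 126 + 18*(1/169) = 126 + 18/169 = 21312/169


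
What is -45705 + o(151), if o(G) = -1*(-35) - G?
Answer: -45821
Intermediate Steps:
o(G) = 35 - G
-45705 + o(151) = -45705 + (35 - 1*151) = -45705 + (35 - 151) = -45705 - 116 = -45821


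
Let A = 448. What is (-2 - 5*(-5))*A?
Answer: 10304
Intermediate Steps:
(-2 - 5*(-5))*A = (-2 - 5*(-5))*448 = (-2 + 25)*448 = 23*448 = 10304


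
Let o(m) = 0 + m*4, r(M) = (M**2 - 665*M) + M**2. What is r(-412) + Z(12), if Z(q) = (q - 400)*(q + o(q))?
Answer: 590188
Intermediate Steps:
r(M) = -665*M + 2*M**2
o(m) = 4*m (o(m) = 0 + 4*m = 4*m)
Z(q) = 5*q*(-400 + q) (Z(q) = (q - 400)*(q + 4*q) = (-400 + q)*(5*q) = 5*q*(-400 + q))
r(-412) + Z(12) = -412*(-665 + 2*(-412)) + 5*12*(-400 + 12) = -412*(-665 - 824) + 5*12*(-388) = -412*(-1489) - 23280 = 613468 - 23280 = 590188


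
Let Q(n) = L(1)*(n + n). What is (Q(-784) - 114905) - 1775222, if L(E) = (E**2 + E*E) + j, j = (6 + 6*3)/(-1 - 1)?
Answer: -1874447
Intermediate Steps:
j = -12 (j = (6 + 18)/(-2) = 24*(-1/2) = -12)
L(E) = -12 + 2*E**2 (L(E) = (E**2 + E*E) - 12 = (E**2 + E**2) - 12 = 2*E**2 - 12 = -12 + 2*E**2)
Q(n) = -20*n (Q(n) = (-12 + 2*1**2)*(n + n) = (-12 + 2*1)*(2*n) = (-12 + 2)*(2*n) = -20*n)
(Q(-784) - 114905) - 1775222 = (-20*(-784) - 114905) - 1775222 = (15680 - 114905) - 1775222 = -99225 - 1775222 = -1874447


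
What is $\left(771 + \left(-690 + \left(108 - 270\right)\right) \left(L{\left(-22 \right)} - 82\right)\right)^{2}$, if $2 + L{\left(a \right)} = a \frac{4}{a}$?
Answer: $4751482761$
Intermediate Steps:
$L{\left(a \right)} = 2$ ($L{\left(a \right)} = -2 + a \frac{4}{a} = -2 + 4 = 2$)
$\left(771 + \left(-690 + \left(108 - 270\right)\right) \left(L{\left(-22 \right)} - 82\right)\right)^{2} = \left(771 + \left(-690 + \left(108 - 270\right)\right) \left(2 - 82\right)\right)^{2} = \left(771 + \left(-690 + \left(108 - 270\right)\right) \left(-80\right)\right)^{2} = \left(771 + \left(-690 - 162\right) \left(-80\right)\right)^{2} = \left(771 - -68160\right)^{2} = \left(771 + 68160\right)^{2} = 68931^{2} = 4751482761$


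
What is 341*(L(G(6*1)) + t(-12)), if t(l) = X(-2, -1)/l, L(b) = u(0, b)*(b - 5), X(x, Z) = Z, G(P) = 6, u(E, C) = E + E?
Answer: 341/12 ≈ 28.417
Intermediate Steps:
u(E, C) = 2*E
L(b) = 0 (L(b) = (2*0)*(b - 5) = 0*(-5 + b) = 0)
t(l) = -1/l
341*(L(G(6*1)) + t(-12)) = 341*(0 - 1/(-12)) = 341*(0 - 1*(-1/12)) = 341*(0 + 1/12) = 341*(1/12) = 341/12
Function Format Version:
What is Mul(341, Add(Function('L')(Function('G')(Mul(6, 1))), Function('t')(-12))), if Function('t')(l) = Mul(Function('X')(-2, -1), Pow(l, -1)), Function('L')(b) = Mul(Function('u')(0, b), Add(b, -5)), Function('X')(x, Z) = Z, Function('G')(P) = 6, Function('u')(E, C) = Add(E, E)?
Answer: Rational(341, 12) ≈ 28.417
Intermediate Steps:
Function('u')(E, C) = Mul(2, E)
Function('L')(b) = 0 (Function('L')(b) = Mul(Mul(2, 0), Add(b, -5)) = Mul(0, Add(-5, b)) = 0)
Function('t')(l) = Mul(-1, Pow(l, -1))
Mul(341, Add(Function('L')(Function('G')(Mul(6, 1))), Function('t')(-12))) = Mul(341, Add(0, Mul(-1, Pow(-12, -1)))) = Mul(341, Add(0, Mul(-1, Rational(-1, 12)))) = Mul(341, Add(0, Rational(1, 12))) = Mul(341, Rational(1, 12)) = Rational(341, 12)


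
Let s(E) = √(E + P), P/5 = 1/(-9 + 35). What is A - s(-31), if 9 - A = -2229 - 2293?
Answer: 4531 - 3*I*√2314/26 ≈ 4531.0 - 5.5505*I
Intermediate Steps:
A = 4531 (A = 9 - (-2229 - 2293) = 9 - 1*(-4522) = 9 + 4522 = 4531)
P = 5/26 (P = 5/(-9 + 35) = 5/26 ≈ 0.19231)
s(E) = √(5/26 + E) (s(E) = √(E + 5/26) = √(5/26 + E))
A - s(-31) = 4531 - √(130 + 676*(-31))/26 = 4531 - √(130 - 20956)/26 = 4531 - √(-20826)/26 = 4531 - 3*I*√2314/26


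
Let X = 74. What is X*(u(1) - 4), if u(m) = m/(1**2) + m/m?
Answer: -148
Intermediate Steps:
u(m) = 1 + m (u(m) = m/1 + 1 = m*1 + 1 = m + 1 = 1 + m)
X*(u(1) - 4) = 74*((1 + 1) - 4) = 74*(2 - 4) = 74*(-2) = -148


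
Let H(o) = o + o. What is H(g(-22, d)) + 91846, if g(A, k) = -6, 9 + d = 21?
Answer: 91834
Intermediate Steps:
d = 12 (d = -9 + 21 = 12)
H(o) = 2*o
H(g(-22, d)) + 91846 = 2*(-6) + 91846 = -12 + 91846 = 91834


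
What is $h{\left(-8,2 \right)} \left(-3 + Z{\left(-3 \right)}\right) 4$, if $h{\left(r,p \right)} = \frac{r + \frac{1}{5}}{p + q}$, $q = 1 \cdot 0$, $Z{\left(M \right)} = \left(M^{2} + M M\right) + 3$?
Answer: $- \frac{1404}{5} \approx -280.8$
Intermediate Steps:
$Z{\left(M \right)} = 3 + 2 M^{2}$ ($Z{\left(M \right)} = \left(M^{2} + M^{2}\right) + 3 = 2 M^{2} + 3 = 3 + 2 M^{2}$)
$q = 0$
$h{\left(r,p \right)} = \frac{\frac{1}{5} + r}{p}$ ($h{\left(r,p \right)} = \frac{r + \frac{1}{5}}{p + 0} = \frac{r + \frac{1}{5}}{p} = \frac{\frac{1}{5} + r}{p}$)
$h{\left(-8,2 \right)} \left(-3 + Z{\left(-3 \right)}\right) 4 = \frac{\frac{1}{5} - 8}{2} \left(-3 + \left(3 + 2 \left(-3\right)^{2}\right)\right) 4 = \frac{1}{2} \left(- \frac{39}{5}\right) \left(-3 + \left(3 + 2 \cdot 9\right)\right) 4 = - \frac{39 \left(-3 + \left(3 + 18\right)\right) 4}{10} = - \frac{39 \left(-3 + 21\right) 4}{10} = - \frac{39 \cdot 18 \cdot 4}{10} = \left(- \frac{39}{10}\right) 72 = - \frac{1404}{5}$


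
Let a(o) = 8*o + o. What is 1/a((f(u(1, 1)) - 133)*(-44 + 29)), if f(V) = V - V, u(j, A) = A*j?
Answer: 1/17955 ≈ 5.5695e-5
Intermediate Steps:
f(V) = 0
a(o) = 9*o
1/a((f(u(1, 1)) - 133)*(-44 + 29)) = 1/(9*((0 - 133)*(-44 + 29))) = 1/(9*(-133*(-15))) = 1/(9*1995) = 1/17955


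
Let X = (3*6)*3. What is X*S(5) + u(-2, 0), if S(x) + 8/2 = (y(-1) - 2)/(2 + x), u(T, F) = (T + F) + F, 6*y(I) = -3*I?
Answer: -1607/7 ≈ -229.57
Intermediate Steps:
y(I) = -I/2 (y(I) = (-3*I)/6 = -I/2)
u(T, F) = T + 2*F (u(T, F) = (F + T) + F = T + 2*F)
X = 54 (X = 18*3 = 54)
S(x) = -4 - 3/(2*(2 + x)) (S(x) = -4 + (-1/2*(-1) - 2)/(2 + x) = -4 + (1/2 - 2)/(2 + x) = -4 - 3/(2*(2 + x)))
X*S(5) + u(-2, 0) = 54*((-19 - 8*5)/(2*(2 + 5))) + (-2 + 2*0) = 54*((1/2)*(-19 - 40)/7) + (-2 + 0) = 54*((1/2)*(1/7)*(-59)) - 2 = 54*(-59/14) - 2 = -1593/7 - 2 = -1607/7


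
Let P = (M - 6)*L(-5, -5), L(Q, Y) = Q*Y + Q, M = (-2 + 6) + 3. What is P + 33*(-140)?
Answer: -4600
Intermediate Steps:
M = 7 (M = 4 + 3 = 7)
L(Q, Y) = Q + Q*Y
P = 20 (P = (7 - 6)*(-5*(1 - 5)) = 1*(-5*(-4)) = 1*20 = 20)
P + 33*(-140) = 20 + 33*(-140) = 20 - 4620 = -4600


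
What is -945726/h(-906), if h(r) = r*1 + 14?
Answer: 472863/446 ≈ 1060.2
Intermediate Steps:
h(r) = 14 + r (h(r) = r + 14 = 14 + r)
-945726/h(-906) = -945726/(14 - 906) = -945726/(-892) = -945726*(-1/892) = 472863/446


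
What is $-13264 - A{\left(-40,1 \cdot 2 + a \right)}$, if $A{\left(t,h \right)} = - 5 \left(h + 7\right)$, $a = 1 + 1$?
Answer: $-13209$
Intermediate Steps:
$a = 2$
$A{\left(t,h \right)} = -35 - 5 h$ ($A{\left(t,h \right)} = - 5 \left(7 + h\right) = -35 - 5 h$)
$-13264 - A{\left(-40,1 \cdot 2 + a \right)} = -13264 - \left(-35 - 5 \left(1 \cdot 2 + 2\right)\right) = -13264 - \left(-35 - 5 \left(2 + 2\right)\right) = -13264 - \left(-35 - 20\right) = -13264 - -55 = -13264 + 55 = -13209$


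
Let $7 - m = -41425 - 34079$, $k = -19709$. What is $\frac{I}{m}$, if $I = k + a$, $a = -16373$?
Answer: $- \frac{36082}{75511} \approx -0.47784$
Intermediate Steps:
$I = -36082$ ($I = -19709 - 16373 = -36082$)
$m = 75511$ ($m = 7 - \left(-41425 - 34079\right) = 7 - -75504 = 7 + 75504 = 75511$)
$\frac{I}{m} = - \frac{36082}{75511}$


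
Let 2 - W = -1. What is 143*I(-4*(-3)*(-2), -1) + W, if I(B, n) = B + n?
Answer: -3572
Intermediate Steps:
W = 3 (W = 2 - 1*(-1) = 2 + 1 = 3)
143*I(-4*(-3)*(-2), -1) + W = 143*(-4*(-3)*(-2) - 1) + 3 = 143*(12*(-2) - 1) + 3 = 143*(-24 - 1) + 3 = 143*(-25) + 3 = -3575 + 3 = -3572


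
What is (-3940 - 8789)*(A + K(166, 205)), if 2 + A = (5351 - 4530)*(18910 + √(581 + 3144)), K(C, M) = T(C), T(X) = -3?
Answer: -197619061545 - 52252545*√149 ≈ -1.9826e+11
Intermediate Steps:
K(C, M) = -3
A = 15525108 + 4105*√149 (A = -2 + (5351 - 4530)*(18910 + √(581 + 3144)) = -2 + 821*(18910 + √3725) = -2 + 821*(18910 + 5*√149) = -2 + (15525110 + 4105*√149) = 15525108 + 4105*√149 ≈ 1.5575e+7)
(-3940 - 8789)*(A + K(166, 205)) = (-3940 - 8789)*((15525108 + 4105*√149) - 3) = -12729*(15525105 + 4105*√149) = -197619061545 - 52252545*√149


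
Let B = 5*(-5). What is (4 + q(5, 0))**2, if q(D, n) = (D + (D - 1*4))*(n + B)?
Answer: 21316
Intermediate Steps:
B = -25
q(D, n) = (-25 + n)*(-4 + 2*D) (q(D, n) = (D + (D - 1*4))*(n - 25) = (D + (D - 4))*(-25 + n) = (D + (-4 + D))*(-25 + n) = (-4 + 2*D)*(-25 + n) = (-25 + n)*(-4 + 2*D))
(4 + q(5, 0))**2 = (4 + (100 - 50*5 - 4*0 + 2*5*0))**2 = (4 + (100 - 250 + 0 + 0))**2 = (4 - 150)**2 = (-146)**2 = 21316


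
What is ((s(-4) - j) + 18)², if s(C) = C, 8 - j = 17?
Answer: 529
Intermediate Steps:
j = -9 (j = 8 - 1*17 = 8 - 17 = -9)
((s(-4) - j) + 18)² = ((-4 - 1*(-9)) + 18)² = ((-4 + 9) + 18)² = (5 + 18)² = 23² = 529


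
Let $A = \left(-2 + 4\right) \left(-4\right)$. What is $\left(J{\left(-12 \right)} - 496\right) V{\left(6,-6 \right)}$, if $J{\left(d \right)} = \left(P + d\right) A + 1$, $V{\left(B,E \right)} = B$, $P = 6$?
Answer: $-2682$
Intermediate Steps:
$A = -8$ ($A = 2 \left(-4\right) = -8$)
$J{\left(d \right)} = -47 - 8 d$ ($J{\left(d \right)} = \left(6 + d\right) \left(-8\right) + 1 = \left(-48 - 8 d\right) + 1 = -47 - 8 d$)
$\left(J{\left(-12 \right)} - 496\right) V{\left(6,-6 \right)} = \left(\left(-47 - -96\right) - 496\right) 6 = \left(\left(-47 + 96\right) - 496\right) 6 = \left(49 - 496\right) 6 = \left(-447\right) 6 = -2682$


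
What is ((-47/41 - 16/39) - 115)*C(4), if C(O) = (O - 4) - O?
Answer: 745496/1599 ≈ 466.23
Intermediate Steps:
C(O) = -4 (C(O) = (-4 + O) - O = -4)
((-47/41 - 16/39) - 115)*C(4) = ((-47/41 - 16/39) - 115)*(-4) = (-2489/1599 - 115)*(-4) = -186374/1599*(-4) = 745496/1599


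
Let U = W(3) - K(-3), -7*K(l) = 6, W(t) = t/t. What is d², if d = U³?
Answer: 4826809/117649 ≈ 41.027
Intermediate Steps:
W(t) = 1
K(l) = -6/7 (K(l) = -⅐*6 = -6/7)
U = 13/7 (U = 1 - 1*(-6/7) = 1 + 6/7 = 13/7 ≈ 1.8571)
d = 2197/343 (d = (13/7)³ = 2197/343 ≈ 6.4053)
d² = (2197/343)² = 4826809/117649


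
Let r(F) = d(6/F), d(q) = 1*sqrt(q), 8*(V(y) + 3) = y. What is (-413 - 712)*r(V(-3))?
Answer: -1500*I ≈ -1500.0*I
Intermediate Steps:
V(y) = -3 + y/8
d(q) = sqrt(q)
r(F) = sqrt(6)*sqrt(1/F) (r(F) = sqrt(6/F) = sqrt(6)*sqrt(1/F))
(-413 - 712)*r(V(-3)) = (-413 - 712)*(sqrt(6)*sqrt(1/(-3 + (1/8)*(-3)))) = -1125*sqrt(6)*sqrt(1/(-3 - 3/8)) = -1125*sqrt(6)*sqrt(1/(-27/8)) = -1125*sqrt(6)*sqrt(-8/27) = -1125*sqrt(6)*2*I*sqrt(6)/9 = -1500*I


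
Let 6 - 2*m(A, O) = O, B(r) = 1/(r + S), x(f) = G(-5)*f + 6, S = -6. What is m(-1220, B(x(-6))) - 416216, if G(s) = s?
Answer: -24972781/60 ≈ -4.1621e+5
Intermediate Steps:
x(f) = 6 - 5*f (x(f) = -5*f + 6 = 6 - 5*f)
B(r) = 1/(-6 + r) (B(r) = 1/(r - 6) = 1/(-6 + r))
m(A, O) = 3 - O/2
m(-1220, B(x(-6))) - 416216 = (3 - 1/(2*(-6 + (6 - 5*(-6))))) - 416216 = (3 - 1/(2*(-6 + (6 + 30)))) - 416216 = (3 - 1/(2*(-6 + 36))) - 416216 = (3 - 1/2/30) - 416216 = (3 - 1/2*1/30) - 416216 = (3 - 1/60) - 416216 = 179/60 - 416216 = -24972781/60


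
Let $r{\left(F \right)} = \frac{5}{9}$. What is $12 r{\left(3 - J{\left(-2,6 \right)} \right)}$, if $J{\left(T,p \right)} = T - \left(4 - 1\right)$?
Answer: $\frac{20}{3} \approx 6.6667$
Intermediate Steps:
$J{\left(T,p \right)} = -3 + T$ ($J{\left(T,p \right)} = T - \left(4 - 1\right) = T - 3 = -3 + T$)
$r{\left(F \right)} = \frac{5}{9}$ ($r{\left(F \right)} = 5 \cdot \frac{1}{9} = \frac{5}{9}$)
$12 r{\left(3 - J{\left(-2,6 \right)} \right)} = 12 \cdot \frac{5}{9} = \frac{20}{3}$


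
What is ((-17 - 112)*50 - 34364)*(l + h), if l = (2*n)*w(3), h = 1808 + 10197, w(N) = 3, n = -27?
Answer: -483360202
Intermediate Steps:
h = 12005
l = -162 (l = (2*(-27))*3 = -54*3 = -162)
((-17 - 112)*50 - 34364)*(l + h) = ((-17 - 112)*50 - 34364)*(-162 + 12005) = (-129*50 - 34364)*11843 = (-6450 - 34364)*11843 = -40814*11843 = -483360202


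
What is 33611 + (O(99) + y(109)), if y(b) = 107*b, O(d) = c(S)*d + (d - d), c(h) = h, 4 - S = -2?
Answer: 45868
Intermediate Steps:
S = 6 (S = 4 - 1*(-2) = 4 + 2 = 6)
O(d) = 6*d (O(d) = 6*d + (d - d) = 6*d + 0 = 6*d)
33611 + (O(99) + y(109)) = 33611 + (6*99 + 107*109) = 33611 + (594 + 11663) = 33611 + 12257 = 45868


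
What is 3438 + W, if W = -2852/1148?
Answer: 985993/287 ≈ 3435.5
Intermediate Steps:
W = -713/287 (W = -2852*1/1148 = -713/287 ≈ -2.4843)
3438 + W = 3438 - 713/287 = 985993/287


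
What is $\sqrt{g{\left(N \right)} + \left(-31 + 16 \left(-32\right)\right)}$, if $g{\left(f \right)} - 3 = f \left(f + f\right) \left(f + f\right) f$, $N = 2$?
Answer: $2 i \sqrt{119} \approx 21.817 i$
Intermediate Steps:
$g{\left(f \right)} = 3 + 4 f^{4}$ ($g{\left(f \right)} = 3 + f \left(f + f\right) \left(f + f\right) f = 3 + f 2 f 2 f f = 3 + f 4 f^{2} f = 3 + 4 f^{3} f = 3 + 4 f^{4}$)
$\sqrt{g{\left(N \right)} + \left(-31 + 16 \left(-32\right)\right)} = \sqrt{\left(3 + 4 \cdot 2^{4}\right) + \left(-31 + 16 \left(-32\right)\right)} = \sqrt{\left(3 + 4 \cdot 16\right) - 543} = \sqrt{\left(3 + 64\right) - 543} = \sqrt{67 - 543} = \sqrt{-476} = 2 i \sqrt{119}$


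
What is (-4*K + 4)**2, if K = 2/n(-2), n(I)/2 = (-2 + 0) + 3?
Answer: 0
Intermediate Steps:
n(I) = 2 (n(I) = 2*((-2 + 0) + 3) = 2*(-2 + 3) = 2*1 = 2)
K = 1 (K = 2/2 = 2*(1/2) = 1)
(-4*K + 4)**2 = (-4*1 + 4)**2 = (-4 + 4)**2 = 0**2 = 0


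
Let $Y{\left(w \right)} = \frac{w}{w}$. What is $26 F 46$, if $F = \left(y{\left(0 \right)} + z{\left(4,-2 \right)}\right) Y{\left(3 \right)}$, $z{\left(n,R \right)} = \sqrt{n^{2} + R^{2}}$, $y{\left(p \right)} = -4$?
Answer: $-4784 + 2392 \sqrt{5} \approx 564.67$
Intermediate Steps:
$z{\left(n,R \right)} = \sqrt{R^{2} + n^{2}}$
$Y{\left(w \right)} = 1$
$F = -4 + 2 \sqrt{5}$ ($F = \left(-4 + \sqrt{\left(-2\right)^{2} + 4^{2}}\right) 1 = \left(-4 + \sqrt{4 + 16}\right) 1 = \left(-4 + \sqrt{20}\right) 1 = \left(-4 + 2 \sqrt{5}\right) 1 = -4 + 2 \sqrt{5} \approx 0.47214$)
$26 F 46 = 26 \left(-4 + 2 \sqrt{5}\right) 46 = \left(-104 + 52 \sqrt{5}\right) 46 = -4784 + 2392 \sqrt{5}$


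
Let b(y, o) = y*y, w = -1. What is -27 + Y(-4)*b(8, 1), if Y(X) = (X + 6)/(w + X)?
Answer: -263/5 ≈ -52.600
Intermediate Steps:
b(y, o) = y**2
Y(X) = (6 + X)/(-1 + X) (Y(X) = (X + 6)/(-1 + X) = (6 + X)/(-1 + X))
-27 + Y(-4)*b(8, 1) = -27 + ((6 - 4)/(-1 - 4))*8**2 = -27 + (2/(-5))*64 = -27 - 1/5*2*64 = -27 - 2/5*64 = -27 - 128/5 = -263/5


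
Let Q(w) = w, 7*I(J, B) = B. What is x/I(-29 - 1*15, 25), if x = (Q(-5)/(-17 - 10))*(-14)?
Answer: -98/135 ≈ -0.72593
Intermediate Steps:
I(J, B) = B/7
x = -70/27 (x = (-5/(-17 - 10))*(-14) = (-5/(-27))*(-14) = -1/27*(-5)*(-14) = (5/27)*(-14) = -70/27 ≈ -2.5926)
x/I(-29 - 1*15, 25) = -70/(27*((1/7)*25)) = -70/(27*25/7) = -70/27*7/25 = -98/135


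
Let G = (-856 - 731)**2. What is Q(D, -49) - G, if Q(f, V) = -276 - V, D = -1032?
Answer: -2518796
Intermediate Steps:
G = 2518569 (G = (-1587)**2 = 2518569)
Q(D, -49) - G = (-276 - 1*(-49)) - 1*2518569 = (-276 + 49) - 2518569 = -227 - 2518569 = -2518796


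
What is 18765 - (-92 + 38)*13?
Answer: 19467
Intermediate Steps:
18765 - (-92 + 38)*13 = 18765 - (-54)*13 = 18765 - 1*(-702) = 18765 + 702 = 19467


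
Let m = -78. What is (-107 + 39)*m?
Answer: 5304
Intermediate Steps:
(-107 + 39)*m = (-107 + 39)*(-78) = -68*(-78) = 5304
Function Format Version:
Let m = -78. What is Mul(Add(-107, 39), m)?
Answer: 5304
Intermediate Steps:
Mul(Add(-107, 39), m) = Mul(Add(-107, 39), -78) = Mul(-68, -78) = 5304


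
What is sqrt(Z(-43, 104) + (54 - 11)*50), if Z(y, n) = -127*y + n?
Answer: sqrt(7715) ≈ 87.835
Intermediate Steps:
Z(y, n) = n - 127*y
sqrt(Z(-43, 104) + (54 - 11)*50) = sqrt((104 - 127*(-43)) + (54 - 11)*50) = sqrt((104 + 5461) + 43*50) = sqrt(5565 + 2150) = sqrt(7715)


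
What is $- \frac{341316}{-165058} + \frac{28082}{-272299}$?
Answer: $\frac{44152423364}{22472564171} \approx 1.9647$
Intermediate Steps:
$- \frac{341316}{-165058} + \frac{28082}{-272299} = \left(-341316\right) \left(- \frac{1}{165058}\right) + 28082 \left(- \frac{1}{272299}\right) = \frac{170658}{82529} - \frac{28082}{272299} = \frac{44152423364}{22472564171}$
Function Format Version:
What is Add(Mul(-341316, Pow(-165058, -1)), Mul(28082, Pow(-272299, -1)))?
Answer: Rational(44152423364, 22472564171) ≈ 1.9647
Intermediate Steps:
Add(Mul(-341316, Pow(-165058, -1)), Mul(28082, Pow(-272299, -1))) = Add(Mul(-341316, Rational(-1, 165058)), Mul(28082, Rational(-1, 272299))) = Add(Rational(170658, 82529), Rational(-28082, 272299)) = Rational(44152423364, 22472564171)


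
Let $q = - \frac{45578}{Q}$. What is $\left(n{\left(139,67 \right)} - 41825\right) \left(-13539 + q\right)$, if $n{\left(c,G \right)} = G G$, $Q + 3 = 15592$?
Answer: $\frac{7881818109464}{15589} \approx 5.056 \cdot 10^{8}$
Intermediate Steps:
$Q = 15589$ ($Q = -3 + 15592 = 15589$)
$n{\left(c,G \right)} = G^{2}$
$q = - \frac{45578}{15589} \approx -2.9237$
$\left(n{\left(139,67 \right)} - 41825\right) \left(-13539 + q\right) = \left(67^{2} - 41825\right) \left(-13539 - \frac{45578}{15589}\right) = \left(4489 - 41825\right) \left(- \frac{211105049}{15589}\right) = \left(-37336\right) \left(- \frac{211105049}{15589}\right) = \frac{7881818109464}{15589}$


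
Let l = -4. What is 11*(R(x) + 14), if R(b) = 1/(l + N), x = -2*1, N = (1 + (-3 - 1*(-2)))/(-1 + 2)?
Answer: 605/4 ≈ 151.25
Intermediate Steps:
N = 0 (N = (1 + (-3 + 2))/1 = (1 - 1)*1 = 0*1 = 0)
x = -2
R(b) = -¼ (R(b) = 1/(-4 + 0) = 1/(-4) = -¼)
11*(R(x) + 14) = 11*(-¼ + 14) = 11*(55/4) = 605/4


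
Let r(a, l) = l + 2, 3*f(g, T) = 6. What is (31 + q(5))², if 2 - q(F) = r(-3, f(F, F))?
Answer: 841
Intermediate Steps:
f(g, T) = 2 (f(g, T) = (⅓)*6 = 2)
r(a, l) = 2 + l
q(F) = -2 (q(F) = 2 - (2 + 2) = 2 - 1*4 = 2 - 4 = -2)
(31 + q(5))² = (31 - 2)² = 29² = 841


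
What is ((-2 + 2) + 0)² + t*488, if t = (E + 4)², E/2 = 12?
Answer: 382592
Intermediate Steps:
E = 24 (E = 2*12 = 24)
t = 784 (t = (24 + 4)² = 28² = 784)
((-2 + 2) + 0)² + t*488 = ((-2 + 2) + 0)² + 784*488 = (0 + 0)² + 382592 = 0² + 382592 = 0 + 382592 = 382592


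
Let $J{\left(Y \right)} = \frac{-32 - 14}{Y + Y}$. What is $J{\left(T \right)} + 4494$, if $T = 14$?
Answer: $\frac{62893}{14} \approx 4492.4$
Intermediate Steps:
$J{\left(Y \right)} = - \frac{23}{Y}$ ($J{\left(Y \right)} = - \frac{46}{2 Y} = - 46 \frac{1}{2 Y} = - \frac{23}{Y}$)
$J{\left(T \right)} + 4494 = - \frac{23}{14} + 4494 = \frac{62893}{14}$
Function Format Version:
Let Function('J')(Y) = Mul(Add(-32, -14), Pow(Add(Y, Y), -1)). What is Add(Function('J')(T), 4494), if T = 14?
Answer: Rational(62893, 14) ≈ 4492.4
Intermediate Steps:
Function('J')(Y) = Mul(-23, Pow(Y, -1)) (Function('J')(Y) = Mul(-46, Pow(Mul(2, Y), -1)) = Mul(-46, Mul(Rational(1, 2), Pow(Y, -1))) = Mul(-23, Pow(Y, -1)))
Add(Function('J')(T), 4494) = Add(Mul(-23, Pow(14, -1)), 4494) = Add(Mul(-23, Rational(1, 14)), 4494) = Add(Rational(-23, 14), 4494) = Rational(62893, 14)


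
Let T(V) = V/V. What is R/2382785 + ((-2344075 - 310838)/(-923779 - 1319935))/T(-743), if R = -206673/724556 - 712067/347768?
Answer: 199253693325512742980477/168392964726927857387240 ≈ 1.1833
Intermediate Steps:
T(V) = 1
R = -146951668279/62994347752 (R = -206673*1/724556 - 712067*1/347768 = -206673/724556 - 712067/347768 = -146951668279/62994347752 ≈ -2.3328)
R/2382785 + ((-2344075 - 310838)/(-923779 - 1319935))/T(-743) = -146951668279/62994347752/2382785 + ((-2344075 - 310838)/(-923779 - 1319935))/1 = -146951668279/62994347752*1/2382785 - 2654913/(-2243714)*1 = -146951668279/150101986908249320 - 2654913*(-1/2243714)*1 = -146951668279/150101986908249320 + (2654913/2243714)*1 = -146951668279/150101986908249320 + 2654913/2243714 = 199253693325512742980477/168392964726927857387240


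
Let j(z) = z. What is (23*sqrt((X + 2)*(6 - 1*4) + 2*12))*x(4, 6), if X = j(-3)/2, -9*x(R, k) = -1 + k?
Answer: -575/9 ≈ -63.889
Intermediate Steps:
x(R, k) = 1/9 - k/9 (x(R, k) = -(-1 + k)/9 = 1/9 - k/9)
X = -3/2 ≈ -1.5000
(23*sqrt((X + 2)*(6 - 1*4) + 2*12))*x(4, 6) = (23*sqrt((-3/2 + 2)*(6 - 1*4) + 2*12))*(1/9 - 1/9*6) = (23*sqrt((6 - 4)/2 + 24))*(1/9 - 2/3) = (23*sqrt((1/2)*2 + 24))*(-5/9) = (23*sqrt(1 + 24))*(-5/9) = (23*sqrt(25))*(-5/9) = (23*5)*(-5/9) = 115*(-5/9) = -575/9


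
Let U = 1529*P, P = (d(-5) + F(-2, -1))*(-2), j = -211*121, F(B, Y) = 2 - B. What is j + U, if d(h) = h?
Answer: -22473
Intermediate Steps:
j = -25531
P = 2 (P = (-5 + (2 - 1*(-2)))*(-2) = (-5 + (2 + 2))*(-2) = (-5 + 4)*(-2) = -1*(-2) = 2)
U = 3058 (U = 1529*2 = 3058)
j + U = -25531 + 3058 = -22473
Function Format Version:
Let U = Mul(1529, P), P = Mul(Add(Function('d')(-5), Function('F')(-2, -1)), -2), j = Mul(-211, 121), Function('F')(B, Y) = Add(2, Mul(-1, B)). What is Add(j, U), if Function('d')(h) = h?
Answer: -22473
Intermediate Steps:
j = -25531
P = 2 (P = Mul(Add(-5, Add(2, Mul(-1, -2))), -2) = Mul(Add(-5, Add(2, 2)), -2) = Mul(Add(-5, 4), -2) = Mul(-1, -2) = 2)
U = 3058 (U = Mul(1529, 2) = 3058)
Add(j, U) = Add(-25531, 3058) = -22473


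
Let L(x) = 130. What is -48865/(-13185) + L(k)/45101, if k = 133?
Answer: 441114883/118931337 ≈ 3.7090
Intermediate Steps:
-48865/(-13185) + L(k)/45101 = -48865/(-13185) + 130/45101 = -48865*(-1/13185) + 130*(1/45101) = 9773/2637 + 130/45101 = 441114883/118931337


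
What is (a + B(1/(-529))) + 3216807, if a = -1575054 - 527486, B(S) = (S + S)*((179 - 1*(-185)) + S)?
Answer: 311817206437/279841 ≈ 1.1143e+6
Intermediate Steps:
B(S) = 2*S*(364 + S) (B(S) = (2*S)*((179 + 185) + S) = (2*S)*(364 + S) = 2*S*(364 + S))
a = -2102540
(a + B(1/(-529))) + 3216807 = (-2102540 + 2*(364 + 1/(-529))/(-529)) + 3216807 = (-2102540 + 2*(-1/529)*(364 - 1/529)) + 3216807 = (-2102540 + 2*(-1/529)*(192555/529)) + 3216807 = (-2102540 - 385110/279841) + 3216807 = -588377281250/279841 + 3216807 = 311817206437/279841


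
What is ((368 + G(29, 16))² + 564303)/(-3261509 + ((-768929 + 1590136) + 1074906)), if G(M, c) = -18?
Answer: -686803/1365396 ≈ -0.50301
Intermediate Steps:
((368 + G(29, 16))² + 564303)/(-3261509 + ((-768929 + 1590136) + 1074906)) = ((368 - 18)² + 564303)/(-3261509 + ((-768929 + 1590136) + 1074906)) = (350² + 564303)/(-3261509 + (821207 + 1074906)) = (122500 + 564303)/(-3261509 + 1896113) = 686803/(-1365396) = 686803*(-1/1365396) = -686803/1365396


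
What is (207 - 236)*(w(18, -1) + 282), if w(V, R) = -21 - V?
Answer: -7047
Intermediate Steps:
(207 - 236)*(w(18, -1) + 282) = (207 - 236)*((-21 - 1*18) + 282) = -29*((-21 - 18) + 282) = -29*(-39 + 282) = -29*243 = -7047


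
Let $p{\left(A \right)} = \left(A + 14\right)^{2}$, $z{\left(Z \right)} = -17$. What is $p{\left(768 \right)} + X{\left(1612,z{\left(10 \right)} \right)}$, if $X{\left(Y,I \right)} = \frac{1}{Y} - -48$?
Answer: $\frac{985854065}{1612} \approx 6.1157 \cdot 10^{5}$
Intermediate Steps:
$p{\left(A \right)} = \left(14 + A\right)^{2}$
$X{\left(Y,I \right)} = 48 + \frac{1}{Y}$ ($X{\left(Y,I \right)} = \frac{1}{Y} + 48 = 48 + \frac{1}{Y}$)
$p{\left(768 \right)} + X{\left(1612,z{\left(10 \right)} \right)} = \left(14 + 768\right)^{2} + \left(48 + \frac{1}{1612}\right) = 782^{2} + \left(48 + \frac{1}{1612}\right) = 611524 + \frac{77377}{1612} = \frac{985854065}{1612}$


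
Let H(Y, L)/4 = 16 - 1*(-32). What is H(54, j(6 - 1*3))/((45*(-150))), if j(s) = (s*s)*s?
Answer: -32/1125 ≈ -0.028444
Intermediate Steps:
j(s) = s**3 (j(s) = s**2*s = s**3)
H(Y, L) = 192 (H(Y, L) = 4*(16 - 1*(-32)) = 4*(16 + 32) = 4*48 = 192)
H(54, j(6 - 1*3))/((45*(-150))) = 192/((45*(-150))) = 192/(-6750) = 192*(-1/6750) = -32/1125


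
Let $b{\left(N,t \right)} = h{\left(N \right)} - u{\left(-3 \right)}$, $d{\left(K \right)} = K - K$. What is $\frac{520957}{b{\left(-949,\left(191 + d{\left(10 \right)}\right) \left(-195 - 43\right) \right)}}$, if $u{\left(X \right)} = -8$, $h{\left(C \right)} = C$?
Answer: $- \frac{520957}{941} \approx -553.62$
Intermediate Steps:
$d{\left(K \right)} = 0$
$b{\left(N,t \right)} = 8 + N$ ($b{\left(N,t \right)} = N - -8 = N + 8 = 8 + N$)
$\frac{520957}{b{\left(-949,\left(191 + d{\left(10 \right)}\right) \left(-195 - 43\right) \right)}} = \frac{520957}{8 - 949} = \frac{520957}{-941} = 520957 \left(- \frac{1}{941}\right) = - \frac{520957}{941}$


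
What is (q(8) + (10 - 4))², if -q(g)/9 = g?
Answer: 4356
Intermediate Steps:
q(g) = -9*g
(q(8) + (10 - 4))² = (-9*8 + (10 - 4))² = (-72 + 6)² = (-66)² = 4356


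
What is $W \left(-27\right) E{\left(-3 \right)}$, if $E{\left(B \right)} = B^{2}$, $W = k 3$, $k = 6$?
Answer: $-4374$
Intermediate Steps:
$W = 18$ ($W = 6 \cdot 3 = 18$)
$W \left(-27\right) E{\left(-3 \right)} = 18 \left(-27\right) \left(-3\right)^{2} = \left(-486\right) 9 = -4374$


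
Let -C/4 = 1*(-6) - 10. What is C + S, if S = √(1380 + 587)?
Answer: 64 + √1967 ≈ 108.35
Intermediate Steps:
C = 64 (C = -4*(1*(-6) - 10) = -4*(-6 - 10) = -4*(-16) = 64)
S = √1967 ≈ 44.351
C + S = 64 + √1967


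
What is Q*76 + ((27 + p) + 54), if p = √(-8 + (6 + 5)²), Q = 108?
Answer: 8289 + √113 ≈ 8299.6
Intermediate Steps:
p = √113 (p = √(-8 + 11²) = √(-8 + 121) = √113 ≈ 10.630)
Q*76 + ((27 + p) + 54) = 108*76 + ((27 + √113) + 54) = 8208 + (81 + √113) = 8289 + √113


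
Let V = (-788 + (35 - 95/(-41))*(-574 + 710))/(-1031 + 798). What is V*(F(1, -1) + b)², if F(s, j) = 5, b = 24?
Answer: -147824252/9553 ≈ -15474.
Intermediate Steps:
V = -175772/9553 (V = (-788 + (35 - 95*(-1/41))*136)/(-233) = (-788 + (35 + 95/41)*136)*(-1/233) = (-788 + (1530/41)*136)*(-1/233) = (-788 + 208080/41)*(-1/233) = (175772/41)*(-1/233) = -175772/9553 ≈ -18.400)
V*(F(1, -1) + b)² = -175772*(5 + 24)²/9553 = -175772/9553*29² = -175772/9553*841 = -147824252/9553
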